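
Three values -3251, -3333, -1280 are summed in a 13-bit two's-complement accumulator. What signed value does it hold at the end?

328

-3251 + (-3333) = -6584 → wraps to 1608 (0011001001000)
1608 + (-1280) = 328 (0000101001000)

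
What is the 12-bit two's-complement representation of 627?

001001110011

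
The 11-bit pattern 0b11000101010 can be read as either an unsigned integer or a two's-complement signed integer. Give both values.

unsigned = 1578, signed = -470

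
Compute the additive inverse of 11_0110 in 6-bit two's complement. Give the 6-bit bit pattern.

001010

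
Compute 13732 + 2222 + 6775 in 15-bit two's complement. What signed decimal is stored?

-10039

13732 + 2222 = 15954 (011111001010010)
15954 + 6775 = 22729 → wraps to -10039 (101100011001001)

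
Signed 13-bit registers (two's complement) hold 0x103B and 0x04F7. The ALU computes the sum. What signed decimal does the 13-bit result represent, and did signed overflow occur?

0x103B = 1000000111011 = -4037 (signed)
0x04F7 = 0010011110111 = 1271 (signed)
  1000000111011
+ 0010011110111
= 1010100110010
Result 1010100110010: MSB = 1 → 5426 − 8192 = -2766.
Addends have opposite signs, so signed overflow cannot occur.

-2766; no overflow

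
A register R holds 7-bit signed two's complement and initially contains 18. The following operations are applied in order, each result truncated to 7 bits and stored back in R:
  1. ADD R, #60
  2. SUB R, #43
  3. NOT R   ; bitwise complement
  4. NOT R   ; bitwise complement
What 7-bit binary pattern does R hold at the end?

Start: R = 18 = 0010010.
R = 18 + 60 = 78; wraps to -50 = 1001110
R = -50 − 43 = -93; wraps to 35 = 0100011
R = NOT 0100011 = 1011100 = -36
R = NOT 1011100 = 0100011 = 35

0100011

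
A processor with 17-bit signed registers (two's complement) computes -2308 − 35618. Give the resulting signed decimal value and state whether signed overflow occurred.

-37926; no overflow

-2308 → 11111011011111100
35618 → 01000101100100010
Subtract via negate-and-add: invert 01000101100100010 + 1 = 10111010011011110 (i.e. -35618).
  11111011011111100
+ 10111010011011110
= 10110101111011010  (discard carry-out 1)
Result 10110101111011010: MSB = 1 → 93146 − 131072 = -37926.
Both addends (after negating the subtrahend) are negative and so is the stored result: no signed overflow.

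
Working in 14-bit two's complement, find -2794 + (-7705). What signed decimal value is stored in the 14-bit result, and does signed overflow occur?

-2794 → 11010100010110
-7705 → 10000111100111
  11010100010110
+ 10000111100111
= 01011011111101  (discard carry-out 1)
Result 01011011111101: MSB = 0 → value 5885.
Both addends are negative but the stored result is non-negative: signed overflow. The true value -2794 + (-7705) = -10499 lies outside [-8192, 8191].

5885; overflow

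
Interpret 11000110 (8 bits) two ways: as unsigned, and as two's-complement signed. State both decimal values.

unsigned = 198, signed = -58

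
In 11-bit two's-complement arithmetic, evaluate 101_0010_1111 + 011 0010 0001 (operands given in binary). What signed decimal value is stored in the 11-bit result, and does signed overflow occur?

80; no overflow

101_0010_1111 → 10100101111 = -721 (signed)
011 0010 0001 → 01100100001 = 801 (signed)
  10100101111
+ 01100100001
= 00001010000  (discard carry-out 1)
Result 00001010000: MSB = 0 → value 80.
Addends have opposite signs, so signed overflow cannot occur.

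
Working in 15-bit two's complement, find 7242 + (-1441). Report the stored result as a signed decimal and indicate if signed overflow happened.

5801; no overflow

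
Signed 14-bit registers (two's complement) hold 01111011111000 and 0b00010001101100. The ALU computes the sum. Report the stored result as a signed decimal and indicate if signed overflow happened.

01111011111000 = 7928 (signed)
0b00010001101100 → 00010001101100 = 1132 (signed)
  01111011111000
+ 00010001101100
= 10001101100100
Result 10001101100100: MSB = 1 → 9060 − 16384 = -7324.
Both addends are non-negative but the stored result is negative: signed overflow. The true value 7928 + 1132 = 9060 lies outside [-8192, 8191].

-7324; overflow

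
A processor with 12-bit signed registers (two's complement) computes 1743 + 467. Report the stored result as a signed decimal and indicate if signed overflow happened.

-1886; overflow

1743 → 011011001111
467 → 000111010011
  011011001111
+ 000111010011
= 100010100010
Result 100010100010: MSB = 1 → 2210 − 4096 = -1886.
Both addends are non-negative but the stored result is negative: signed overflow. The true value 1743 + 467 = 2210 lies outside [-2048, 2047].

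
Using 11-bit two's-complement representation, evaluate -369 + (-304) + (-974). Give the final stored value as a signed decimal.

-369 + (-304) = -673 (10101011111)
-673 + (-974) = -1647 → wraps to 401 (00110010001)

401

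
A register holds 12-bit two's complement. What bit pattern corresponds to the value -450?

|-450| = 450 = 000111000010 in 12 bits.
Invert the bits: 111000111101. Add 1: 111000111110.

111000111110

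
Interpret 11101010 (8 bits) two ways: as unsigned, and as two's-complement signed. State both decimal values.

Unsigned: 11101010 = 234.
Signed: MSB=1 → 234 − 256 = -22.

unsigned = 234, signed = -22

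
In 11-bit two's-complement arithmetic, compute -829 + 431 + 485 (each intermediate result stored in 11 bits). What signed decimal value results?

-829 + 431 = -398 (11001110010)
-398 + 485 = 87 (00001010111)

87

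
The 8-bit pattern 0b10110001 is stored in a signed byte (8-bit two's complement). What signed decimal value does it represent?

MSB is 1, so the value is negative.
Invert: 01001110. Add 1: 01001111 = 79. So the value is −79.

-79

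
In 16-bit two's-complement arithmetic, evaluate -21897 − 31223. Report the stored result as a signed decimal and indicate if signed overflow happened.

-21897 → 1010101001110111
31223 → 0111100111110111
Subtract via negate-and-add: invert 0111100111110111 + 1 = 1000011000001001 (i.e. -31223).
  1010101001110111
+ 1000011000001001
= 0011000010000000  (discard carry-out 1)
Result 0011000010000000: MSB = 0 → value 12416.
Both addends (after negating the subtrahend) are negative but the stored result is non-negative: signed overflow. The true value -21897 − 31223 = -53120 lies outside [-32768, 32767].

12416; overflow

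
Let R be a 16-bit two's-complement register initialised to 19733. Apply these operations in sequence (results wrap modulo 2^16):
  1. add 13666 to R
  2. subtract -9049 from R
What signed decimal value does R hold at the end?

-23088

Start: R = 19733 = 0100110100010101.
R = 19733 + 13666 = 33399; wraps to -32137 = 1000001001110111
R = -32137 − (-9049) = -23088 = 1010010111010000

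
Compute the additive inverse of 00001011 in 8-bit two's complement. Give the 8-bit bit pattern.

Invert: 11110100. Add 1: 11110101.
Check: 00001011 = 11, 11110101 = -11.

11110101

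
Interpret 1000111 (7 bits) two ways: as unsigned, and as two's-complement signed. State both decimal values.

Unsigned: 1000111 = 71.
Signed: MSB=1 → 71 − 128 = -57.

unsigned = 71, signed = -57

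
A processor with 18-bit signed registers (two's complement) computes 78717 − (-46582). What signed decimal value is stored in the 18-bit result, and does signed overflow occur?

125299; no overflow

78717 → 010011001101111101
-46582 → 110100101000001010
Subtract via negate-and-add: invert 110100101000001010 + 1 = 001011010111110110 (i.e. 46582).
  010011001101111101
+ 001011010111110110
= 011110100101110011
Result 011110100101110011: MSB = 0 → value 125299.
Both addends (after negating the subtrahend) are non-negative and so is the stored result: no signed overflow.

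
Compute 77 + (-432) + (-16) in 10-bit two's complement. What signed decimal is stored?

77 + (-432) = -355 (1010011101)
-355 + (-16) = -371 (1010001101)

-371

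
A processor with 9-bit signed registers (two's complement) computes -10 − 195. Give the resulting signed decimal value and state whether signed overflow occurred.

-205; no overflow

-10 → 111110110
195 → 011000011
Subtract via negate-and-add: invert 011000011 + 1 = 100111101 (i.e. -195).
  111110110
+ 100111101
= 100110011  (discard carry-out 1)
Result 100110011: MSB = 1 → 307 − 512 = -205.
Both addends (after negating the subtrahend) are negative and so is the stored result: no signed overflow.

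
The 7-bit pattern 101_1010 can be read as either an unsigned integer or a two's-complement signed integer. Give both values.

Unsigned: 1011010 = 90.
Signed: MSB=1 → 90 − 128 = -38.

unsigned = 90, signed = -38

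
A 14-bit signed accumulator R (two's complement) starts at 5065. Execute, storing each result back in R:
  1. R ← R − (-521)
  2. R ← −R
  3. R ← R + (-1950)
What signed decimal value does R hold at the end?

Start: R = 5065 = 01001111001001.
R = 5065 − (-521) = 5586 = 01010111010010
R = −(5586) = -5586 = 10101000101110
R = -5586 + (-1950) = -7536 = 10001010010000

-7536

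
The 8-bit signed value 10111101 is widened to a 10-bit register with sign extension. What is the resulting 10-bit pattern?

1110111101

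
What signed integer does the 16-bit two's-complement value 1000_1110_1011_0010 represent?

MSB is 1, so the value is negative.
Unsigned reading: 36530. Subtract 2^16 = 65536: 36530 − 65536 = -29006.

-29006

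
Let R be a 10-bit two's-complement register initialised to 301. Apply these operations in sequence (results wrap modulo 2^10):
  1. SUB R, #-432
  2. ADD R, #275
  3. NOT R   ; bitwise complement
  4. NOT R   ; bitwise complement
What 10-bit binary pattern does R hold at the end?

1111110000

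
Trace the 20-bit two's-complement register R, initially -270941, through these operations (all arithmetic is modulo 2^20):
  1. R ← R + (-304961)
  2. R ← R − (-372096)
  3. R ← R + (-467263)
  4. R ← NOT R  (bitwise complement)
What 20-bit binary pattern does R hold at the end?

Start: R = -270941 = 10111101110110100011.
R = -270941 + (-304961) = -575902; wraps to 472674 = 01110011011001100010
R = 472674 − (-372096) = 844770; wraps to -203806 = 11001110001111100010
R = -203806 + (-467263) = -671069; wraps to 377507 = 01011100001010100011
R = NOT 01011100001010100011 = 10100011110101011100 = -377508

10100011110101011100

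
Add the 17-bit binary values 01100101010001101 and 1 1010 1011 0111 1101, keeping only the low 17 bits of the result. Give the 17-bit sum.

00111011000001010

  01100101010001101
+ 11010101101111101
= 00111011000001010  (discard carry-out 1)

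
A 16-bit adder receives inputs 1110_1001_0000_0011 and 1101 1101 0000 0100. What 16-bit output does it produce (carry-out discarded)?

  1110100100000011
+ 1101110100000100
= 1100011000000111  (discard carry-out 1)

1100011000000111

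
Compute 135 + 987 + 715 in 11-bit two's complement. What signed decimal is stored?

-211

135 + 987 = 1122 → wraps to -926 (10001100010)
-926 + 715 = -211 (11100101101)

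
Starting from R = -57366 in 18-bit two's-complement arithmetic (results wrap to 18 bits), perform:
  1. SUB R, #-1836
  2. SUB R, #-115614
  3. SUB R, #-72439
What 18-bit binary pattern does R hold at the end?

100000010110101011

Start: R = -57366 = 110001111111101010.
R = -57366 − (-1836) = -55530 = 110010011100010110
R = -55530 − (-115614) = 60084 = 001110101010110100
R = 60084 − (-72439) = 132523; wraps to -129621 = 100000010110101011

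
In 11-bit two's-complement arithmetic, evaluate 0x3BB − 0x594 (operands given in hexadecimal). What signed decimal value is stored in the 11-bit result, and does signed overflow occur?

-473; overflow

0x3BB = 01110111011 = 955 (signed)
0x594 = 10110010100 = -620 (signed)
Subtract via negate-and-add: invert 10110010100 + 1 = 01001101100 (i.e. 620).
  01110111011
+ 01001101100
= 11000100111
Result 11000100111: MSB = 1 → 1575 − 2048 = -473.
Both addends (after negating the subtrahend) are non-negative but the stored result is negative: signed overflow. The true value 955 − (-620) = 1575 lies outside [-1024, 1023].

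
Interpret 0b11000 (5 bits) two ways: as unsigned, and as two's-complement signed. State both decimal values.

unsigned = 24, signed = -8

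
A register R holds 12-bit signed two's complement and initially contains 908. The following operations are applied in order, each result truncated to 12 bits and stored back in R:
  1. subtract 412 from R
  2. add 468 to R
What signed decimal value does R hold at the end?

Start: R = 908 = 001110001100.
R = 908 − 412 = 496 = 000111110000
R = 496 + 468 = 964 = 001111000100

964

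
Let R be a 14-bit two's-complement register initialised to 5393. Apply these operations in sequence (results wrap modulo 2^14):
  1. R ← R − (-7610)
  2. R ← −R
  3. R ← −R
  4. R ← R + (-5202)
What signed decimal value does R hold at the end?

7801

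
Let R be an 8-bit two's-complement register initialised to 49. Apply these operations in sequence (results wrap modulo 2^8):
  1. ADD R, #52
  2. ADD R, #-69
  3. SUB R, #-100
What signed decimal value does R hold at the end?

Start: R = 49 = 00110001.
R = 49 + 52 = 101 = 01100101
R = 101 + (-69) = 32 = 00100000
R = 32 − (-100) = 132; wraps to -124 = 10000100

-124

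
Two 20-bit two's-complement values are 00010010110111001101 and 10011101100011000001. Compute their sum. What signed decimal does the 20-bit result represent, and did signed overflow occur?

-326002; no overflow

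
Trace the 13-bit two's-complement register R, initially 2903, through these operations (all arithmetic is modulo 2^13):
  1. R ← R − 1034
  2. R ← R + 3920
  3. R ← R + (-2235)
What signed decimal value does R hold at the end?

Start: R = 2903 = 0101101010111.
R = 2903 − 1034 = 1869 = 0011101001101
R = 1869 + 3920 = 5789; wraps to -2403 = 1011010011101
R = -2403 + (-2235) = -4638; wraps to 3554 = 0110111100010

3554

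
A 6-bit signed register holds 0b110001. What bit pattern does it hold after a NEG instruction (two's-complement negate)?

001111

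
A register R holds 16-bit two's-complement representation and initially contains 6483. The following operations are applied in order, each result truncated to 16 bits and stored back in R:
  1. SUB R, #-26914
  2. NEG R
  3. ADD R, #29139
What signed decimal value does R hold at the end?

Start: R = 6483 = 0001100101010011.
R = 6483 − (-26914) = 33397; wraps to -32139 = 1000001001110101
R = −(-32139) = 32139 = 0111110110001011
R = 32139 + 29139 = 61278; wraps to -4258 = 1110111101011110

-4258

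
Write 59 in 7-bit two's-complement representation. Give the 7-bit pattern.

59 is non-negative, so write it directly in 7 bits: 0111011.

0111011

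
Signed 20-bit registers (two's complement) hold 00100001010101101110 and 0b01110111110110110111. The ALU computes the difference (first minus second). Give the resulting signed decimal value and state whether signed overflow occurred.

00100001010101101110 = 136558 (signed)
0b01110111110110110111 → 01110111110110110111 = 490935 (signed)
Subtract via negate-and-add: invert 01110111110110110111 + 1 = 10001000001001001001 (i.e. -490935).
  00100001010101101110
+ 10001000001001001001
= 10101001011110110111
Result 10101001011110110111: MSB = 1 → 694199 − 1048576 = -354377.
Addends (after negating the subtrahend) have opposite signs, so signed overflow cannot occur.

-354377; no overflow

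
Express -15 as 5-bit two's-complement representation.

10001

|-15| = 15 = 01111 in 5 bits.
Invert the bits: 10000. Add 1: 10001.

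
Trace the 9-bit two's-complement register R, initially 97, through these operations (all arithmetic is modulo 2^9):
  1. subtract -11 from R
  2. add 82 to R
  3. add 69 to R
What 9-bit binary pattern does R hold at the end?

100000011

Start: R = 97 = 001100001.
R = 97 − (-11) = 108 = 001101100
R = 108 + 82 = 190 = 010111110
R = 190 + 69 = 259; wraps to -253 = 100000011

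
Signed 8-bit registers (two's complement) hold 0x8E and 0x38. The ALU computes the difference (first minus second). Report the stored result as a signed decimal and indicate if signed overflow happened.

86; overflow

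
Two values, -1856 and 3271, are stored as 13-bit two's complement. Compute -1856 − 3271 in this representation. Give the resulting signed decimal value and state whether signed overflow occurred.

3065; overflow

-1856 → 1100011000000
3271 → 0110011000111
Subtract via negate-and-add: invert 0110011000111 + 1 = 1001100111001 (i.e. -3271).
  1100011000000
+ 1001100111001
= 0101111111001  (discard carry-out 1)
Result 0101111111001: MSB = 0 → value 3065.
Both addends (after negating the subtrahend) are negative but the stored result is non-negative: signed overflow. The true value -1856 − 3271 = -5127 lies outside [-4096, 4095].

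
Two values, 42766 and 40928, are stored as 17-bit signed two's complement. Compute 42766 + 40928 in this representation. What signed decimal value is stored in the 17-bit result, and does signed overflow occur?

-47378; overflow

42766 → 01010011100001110
40928 → 01001111111100000
  01010011100001110
+ 01001111111100000
= 10100011011101110
Result 10100011011101110: MSB = 1 → 83694 − 131072 = -47378.
Both addends are non-negative but the stored result is negative: signed overflow. The true value 42766 + 40928 = 83694 lies outside [-65536, 65535].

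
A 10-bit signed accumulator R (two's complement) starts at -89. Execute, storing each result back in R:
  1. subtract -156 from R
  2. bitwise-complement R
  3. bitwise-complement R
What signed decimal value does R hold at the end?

Start: R = -89 = 1110100111.
R = -89 − (-156) = 67 = 0001000011
R = NOT 0001000011 = 1110111100 = -68
R = NOT 1110111100 = 0001000011 = 67

67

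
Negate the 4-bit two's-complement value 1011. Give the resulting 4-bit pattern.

Invert: 0100. Add 1: 0101.
Check: 1011 = -5, 0101 = 5.

0101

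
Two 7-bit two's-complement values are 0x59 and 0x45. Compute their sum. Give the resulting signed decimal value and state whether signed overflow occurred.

0x59 = 1011001 = -39 (signed)
0x45 = 1000101 = -59 (signed)
  1011001
+ 1000101
= 0011110  (discard carry-out 1)
Result 0011110: MSB = 0 → value 30.
Both addends are negative but the stored result is non-negative: signed overflow. The true value -39 + (-59) = -98 lies outside [-64, 63].

30; overflow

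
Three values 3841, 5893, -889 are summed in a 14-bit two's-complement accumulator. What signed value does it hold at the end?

3841 + 5893 = 9734 → wraps to -6650 (10011000000110)
-6650 + (-889) = -7539 (10001010001101)

-7539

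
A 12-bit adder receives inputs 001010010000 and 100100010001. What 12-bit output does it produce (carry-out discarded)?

  001010010000
+ 100100010001
= 101110100001

101110100001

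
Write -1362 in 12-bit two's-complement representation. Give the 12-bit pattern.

101010101110

|-1362| = 1362 = 010101010010 in 12 bits.
Invert the bits: 101010101101. Add 1: 101010101110.
Check: 101010101110 reads as 2734 − 4096 = -1362.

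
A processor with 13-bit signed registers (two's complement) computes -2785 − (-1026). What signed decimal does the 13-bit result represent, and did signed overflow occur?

-1759; no overflow

-2785 → 1010100011111
-1026 → 1101111111110
Subtract via negate-and-add: invert 1101111111110 + 1 = 0010000000010 (i.e. 1026).
  1010100011111
+ 0010000000010
= 1100100100001
Result 1100100100001: MSB = 1 → 6433 − 8192 = -1759.
Addends (after negating the subtrahend) have opposite signs, so signed overflow cannot occur.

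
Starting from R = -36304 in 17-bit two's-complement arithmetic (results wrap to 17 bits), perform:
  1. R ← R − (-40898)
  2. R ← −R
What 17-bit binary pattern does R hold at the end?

11110111000001110

Start: R = -36304 = 10111001000110000.
R = -36304 − (-40898) = 4594 = 00001000111110010
R = −(4594) = -4594 = 11110111000001110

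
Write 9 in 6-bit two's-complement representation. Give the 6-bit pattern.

001001

9 is non-negative, so write it directly in 6 bits: 001001.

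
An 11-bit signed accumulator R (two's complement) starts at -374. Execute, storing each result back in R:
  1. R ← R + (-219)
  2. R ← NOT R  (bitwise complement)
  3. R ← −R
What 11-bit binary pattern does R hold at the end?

10110110000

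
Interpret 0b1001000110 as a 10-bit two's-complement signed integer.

-442

MSB is 1, so the value is negative.
Unsigned reading: 582. Subtract 2^10 = 1024: 582 − 1024 = -442.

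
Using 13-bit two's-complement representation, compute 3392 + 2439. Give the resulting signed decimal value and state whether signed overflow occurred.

-2361; overflow

3392 → 0110101000000
2439 → 0100110000111
  0110101000000
+ 0100110000111
= 1011011000111
Result 1011011000111: MSB = 1 → 5831 − 8192 = -2361.
Both addends are non-negative but the stored result is negative: signed overflow. The true value 3392 + 2439 = 5831 lies outside [-4096, 4095].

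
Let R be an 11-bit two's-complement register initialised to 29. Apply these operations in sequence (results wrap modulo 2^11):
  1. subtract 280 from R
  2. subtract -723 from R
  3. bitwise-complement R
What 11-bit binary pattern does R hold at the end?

11000100111

Start: R = 29 = 00000011101.
R = 29 − 280 = -251 = 11100000101
R = -251 − (-723) = 472 = 00111011000
R = NOT 00111011000 = 11000100111 = -473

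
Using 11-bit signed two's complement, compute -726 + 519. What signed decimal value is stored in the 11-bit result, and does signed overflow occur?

-726 → 10100101010
519 → 01000000111
  10100101010
+ 01000000111
= 11100110001
Result 11100110001: MSB = 1 → 1841 − 2048 = -207.
Addends have opposite signs, so signed overflow cannot occur.

-207; no overflow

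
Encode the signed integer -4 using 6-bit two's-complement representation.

111100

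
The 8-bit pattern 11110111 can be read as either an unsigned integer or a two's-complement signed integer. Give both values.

unsigned = 247, signed = -9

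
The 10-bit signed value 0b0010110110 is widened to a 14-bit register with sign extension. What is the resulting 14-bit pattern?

00000010110110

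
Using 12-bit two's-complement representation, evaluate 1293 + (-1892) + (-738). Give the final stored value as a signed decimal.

-1337

1293 + (-1892) = -599 (110110101001)
-599 + (-738) = -1337 (101011000111)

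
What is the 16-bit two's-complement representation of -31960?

|-31960| = 31960 = 0111110011011000 in 16 bits.
Invert the bits: 1000001100100111. Add 1: 1000001100101000.
Check: 1000001100101000 reads as 33576 − 65536 = -31960.

1000001100101000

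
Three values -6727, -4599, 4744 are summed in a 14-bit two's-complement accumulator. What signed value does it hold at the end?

-6582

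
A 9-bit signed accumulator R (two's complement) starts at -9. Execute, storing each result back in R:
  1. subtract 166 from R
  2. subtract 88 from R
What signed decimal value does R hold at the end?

Start: R = -9 = 111110111.
R = -9 − 166 = -175 = 101010001
R = -175 − 88 = -263; wraps to 249 = 011111001

249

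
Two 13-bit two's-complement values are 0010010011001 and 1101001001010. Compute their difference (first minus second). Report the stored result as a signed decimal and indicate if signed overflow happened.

0010010011001 = 1177 (signed)
1101001001010 = -1462 (signed)
Subtract via negate-and-add: invert 1101001001010 + 1 = 0010110110110 (i.e. 1462).
  0010010011001
+ 0010110110110
= 0101001001111
Result 0101001001111: MSB = 0 → value 2639.
Both addends (after negating the subtrahend) are non-negative and so is the stored result: no signed overflow.

2639; no overflow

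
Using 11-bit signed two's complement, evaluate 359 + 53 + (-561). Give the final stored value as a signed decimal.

-149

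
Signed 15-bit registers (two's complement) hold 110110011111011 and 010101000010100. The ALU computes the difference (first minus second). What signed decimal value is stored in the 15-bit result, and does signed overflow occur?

110110011111011 = -4869 (signed)
010101000010100 = 10772 (signed)
Subtract via negate-and-add: invert 010101000010100 + 1 = 101010111101100 (i.e. -10772).
  110110011111011
+ 101010111101100
= 100001011100111  (discard carry-out 1)
Result 100001011100111: MSB = 1 → 17127 − 32768 = -15641.
Both addends (after negating the subtrahend) are negative and so is the stored result: no signed overflow.

-15641; no overflow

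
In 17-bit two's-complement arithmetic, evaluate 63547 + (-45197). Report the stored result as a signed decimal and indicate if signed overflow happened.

63547 → 01111100000111011
-45197 → 10100111101110011
  01111100000111011
+ 10100111101110011
= 00100011110101110  (discard carry-out 1)
Result 00100011110101110: MSB = 0 → value 18350.
Addends have opposite signs, so signed overflow cannot occur.

18350; no overflow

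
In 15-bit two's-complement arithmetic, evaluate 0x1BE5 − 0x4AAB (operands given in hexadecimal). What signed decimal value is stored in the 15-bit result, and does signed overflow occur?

-11974; overflow

0x1BE5 = 001101111100101 = 7141 (signed)
0x4AAB = 100101010101011 = -13653 (signed)
Subtract via negate-and-add: invert 100101010101011 + 1 = 011010101010101 (i.e. 13653).
  001101111100101
+ 011010101010101
= 101000100111010
Result 101000100111010: MSB = 1 → 20794 − 32768 = -11974.
Both addends (after negating the subtrahend) are non-negative but the stored result is negative: signed overflow. The true value 7141 − (-13653) = 20794 lies outside [-16384, 16383].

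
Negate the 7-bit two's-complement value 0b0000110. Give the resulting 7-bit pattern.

Invert: 1111001. Add 1: 1111010.

1111010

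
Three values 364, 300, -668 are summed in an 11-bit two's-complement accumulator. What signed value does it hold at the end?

-4

364 + 300 = 664 (01010011000)
664 + (-668) = -4 (11111111100)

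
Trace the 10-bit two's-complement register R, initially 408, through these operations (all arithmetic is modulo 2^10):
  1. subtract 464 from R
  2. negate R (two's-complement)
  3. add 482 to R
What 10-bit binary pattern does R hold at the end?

1000011010

Start: R = 408 = 0110011000.
R = 408 − 464 = -56 = 1111001000
R = −(-56) = 56 = 0000111000
R = 56 + 482 = 538; wraps to -486 = 1000011010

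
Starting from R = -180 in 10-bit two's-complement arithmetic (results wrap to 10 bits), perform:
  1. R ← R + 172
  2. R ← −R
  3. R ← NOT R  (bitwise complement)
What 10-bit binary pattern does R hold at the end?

Start: R = -180 = 1101001100.
R = -180 + 172 = -8 = 1111111000
R = −(-8) = 8 = 0000001000
R = NOT 0000001000 = 1111110111 = -9

1111110111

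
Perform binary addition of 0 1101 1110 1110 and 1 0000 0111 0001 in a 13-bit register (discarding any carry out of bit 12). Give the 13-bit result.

  0110111101110
+ 1000001110001
= 1111001011111

1111001011111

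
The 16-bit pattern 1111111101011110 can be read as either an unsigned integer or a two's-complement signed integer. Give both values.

unsigned = 65374, signed = -162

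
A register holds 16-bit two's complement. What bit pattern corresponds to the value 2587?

0000101000011011

2587 is non-negative, so write it directly in 16 bits: 0000101000011011.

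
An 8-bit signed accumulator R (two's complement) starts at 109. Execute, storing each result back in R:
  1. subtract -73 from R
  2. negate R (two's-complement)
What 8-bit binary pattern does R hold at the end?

Start: R = 109 = 01101101.
R = 109 − (-73) = 182; wraps to -74 = 10110110
R = −(-74) = 74 = 01001010

01001010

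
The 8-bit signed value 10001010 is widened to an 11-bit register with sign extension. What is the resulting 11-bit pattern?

11110001010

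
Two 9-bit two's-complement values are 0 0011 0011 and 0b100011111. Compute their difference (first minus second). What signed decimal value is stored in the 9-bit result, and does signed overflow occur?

0 0011 0011 → 000110011 = 51 (signed)
0b100011111 → 100011111 = -225 (signed)
Subtract via negate-and-add: invert 100011111 + 1 = 011100001 (i.e. 225).
  000110011
+ 011100001
= 100010100
Result 100010100: MSB = 1 → 276 − 512 = -236.
Both addends (after negating the subtrahend) are non-negative but the stored result is negative: signed overflow. The true value 51 − (-225) = 276 lies outside [-256, 255].

-236; overflow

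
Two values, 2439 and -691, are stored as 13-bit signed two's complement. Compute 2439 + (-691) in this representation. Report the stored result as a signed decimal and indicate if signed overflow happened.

1748; no overflow

2439 → 0100110000111
-691 → 1110101001101
  0100110000111
+ 1110101001101
= 0011011010100  (discard carry-out 1)
Result 0011011010100: MSB = 0 → value 1748.
Addends have opposite signs, so signed overflow cannot occur.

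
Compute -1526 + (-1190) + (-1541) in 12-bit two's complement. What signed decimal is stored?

-161

-1526 + (-1190) = -2716 → wraps to 1380 (010101100100)
1380 + (-1541) = -161 (111101011111)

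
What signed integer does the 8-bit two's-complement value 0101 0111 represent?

87

MSB is 0, so the value is non-negative: 01010111 = 87.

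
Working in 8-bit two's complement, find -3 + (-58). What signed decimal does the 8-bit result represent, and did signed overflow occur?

-3 → 11111101
-58 → 11000110
  11111101
+ 11000110
= 11000011  (discard carry-out 1)
Result 11000011: MSB = 1 → 195 − 256 = -61.
Both addends are negative and so is the stored result: no signed overflow.

-61; no overflow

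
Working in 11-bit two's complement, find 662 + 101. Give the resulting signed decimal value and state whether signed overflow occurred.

662 → 01010010110
101 → 00001100101
  01010010110
+ 00001100101
= 01011111011
Result 01011111011: MSB = 0 → value 763.
Both addends are non-negative and so is the stored result: no signed overflow.

763; no overflow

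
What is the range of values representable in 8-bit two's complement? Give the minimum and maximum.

min = -128, max = 127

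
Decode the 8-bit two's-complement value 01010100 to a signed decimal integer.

MSB is 0, so the value is non-negative: 01010100 = 84.

84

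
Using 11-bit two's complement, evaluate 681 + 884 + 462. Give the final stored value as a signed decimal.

681 + 884 = 1565 → wraps to -483 (11000011101)
-483 + 462 = -21 (11111101011)

-21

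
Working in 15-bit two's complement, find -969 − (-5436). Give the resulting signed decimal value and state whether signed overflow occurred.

4467; no overflow

-969 → 111110000110111
-5436 → 110101011000100
Subtract via negate-and-add: invert 110101011000100 + 1 = 001010100111100 (i.e. 5436).
  111110000110111
+ 001010100111100
= 001000101110011  (discard carry-out 1)
Result 001000101110011: MSB = 0 → value 4467.
Addends (after negating the subtrahend) have opposite signs, so signed overflow cannot occur.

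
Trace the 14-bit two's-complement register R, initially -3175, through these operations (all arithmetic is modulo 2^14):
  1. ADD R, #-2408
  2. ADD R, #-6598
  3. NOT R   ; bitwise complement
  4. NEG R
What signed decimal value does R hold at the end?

Start: R = -3175 = 11001110011001.
R = -3175 + (-2408) = -5583 = 10101000110001
R = -5583 + (-6598) = -12181; wraps to 4203 = 01000001101011
R = NOT 01000001101011 = 10111110010100 = -4204
R = −(-4204) = 4204 = 01000001101100

4204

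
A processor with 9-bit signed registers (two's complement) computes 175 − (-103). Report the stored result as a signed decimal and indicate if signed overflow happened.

175 → 010101111
-103 → 110011001
Subtract via negate-and-add: invert 110011001 + 1 = 001100111 (i.e. 103).
  010101111
+ 001100111
= 100010110
Result 100010110: MSB = 1 → 278 − 512 = -234.
Both addends (after negating the subtrahend) are non-negative but the stored result is negative: signed overflow. The true value 175 − (-103) = 278 lies outside [-256, 255].

-234; overflow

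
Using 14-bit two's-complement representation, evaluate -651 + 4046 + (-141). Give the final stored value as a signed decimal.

3254

-651 + 4046 = 3395 (00110101000011)
3395 + (-141) = 3254 (00110010110110)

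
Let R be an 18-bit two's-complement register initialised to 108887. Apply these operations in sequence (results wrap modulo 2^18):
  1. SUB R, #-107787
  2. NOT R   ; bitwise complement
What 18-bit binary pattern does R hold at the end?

001011000110011101

Start: R = 108887 = 011010100101010111.
R = 108887 − (-107787) = 216674; wraps to -45470 = 110100111001100010
R = NOT 110100111001100010 = 001011000110011101 = 45469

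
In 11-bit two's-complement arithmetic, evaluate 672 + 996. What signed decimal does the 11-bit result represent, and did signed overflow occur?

672 → 01010100000
996 → 01111100100
  01010100000
+ 01111100100
= 11010000100
Result 11010000100: MSB = 1 → 1668 − 2048 = -380.
Both addends are non-negative but the stored result is negative: signed overflow. The true value 672 + 996 = 1668 lies outside [-1024, 1023].

-380; overflow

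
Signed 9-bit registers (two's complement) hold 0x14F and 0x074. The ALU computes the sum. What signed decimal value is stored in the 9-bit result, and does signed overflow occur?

-61; no overflow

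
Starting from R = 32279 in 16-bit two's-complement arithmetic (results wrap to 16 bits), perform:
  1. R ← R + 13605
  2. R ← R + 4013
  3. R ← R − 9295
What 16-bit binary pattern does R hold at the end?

1001111010011010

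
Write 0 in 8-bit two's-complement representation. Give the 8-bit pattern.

00000000

0 is non-negative, so write it directly in 8 bits: 00000000.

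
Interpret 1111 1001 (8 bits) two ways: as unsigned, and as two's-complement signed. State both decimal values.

Unsigned: 11111001 = 249.
Signed: MSB=1 → 249 − 256 = -7.

unsigned = 249, signed = -7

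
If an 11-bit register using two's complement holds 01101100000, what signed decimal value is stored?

MSB is 0, so the value is non-negative: 01101100000 = 864.

864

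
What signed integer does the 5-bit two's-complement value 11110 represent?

MSB is 1, so the value is negative.
Unsigned reading: 30. Subtract 2^5 = 32: 30 − 32 = -2.

-2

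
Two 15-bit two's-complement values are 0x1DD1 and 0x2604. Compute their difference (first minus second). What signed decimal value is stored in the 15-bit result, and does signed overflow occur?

-2099; no overflow

0x1DD1 = 001110111010001 = 7633 (signed)
0x2604 = 010011000000100 = 9732 (signed)
Subtract via negate-and-add: invert 010011000000100 + 1 = 101100111111100 (i.e. -9732).
  001110111010001
+ 101100111111100
= 111011111001101
Result 111011111001101: MSB = 1 → 30669 − 32768 = -2099.
Addends (after negating the subtrahend) have opposite signs, so signed overflow cannot occur.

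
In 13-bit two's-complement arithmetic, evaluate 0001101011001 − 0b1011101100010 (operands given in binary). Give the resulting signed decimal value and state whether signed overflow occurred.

3063; no overflow

0001101011001 = 857 (signed)
0b1011101100010 → 1011101100010 = -2206 (signed)
Subtract via negate-and-add: invert 1011101100010 + 1 = 0100010011110 (i.e. 2206).
  0001101011001
+ 0100010011110
= 0101111110111
Result 0101111110111: MSB = 0 → value 3063.
Both addends (after negating the subtrahend) are non-negative and so is the stored result: no signed overflow.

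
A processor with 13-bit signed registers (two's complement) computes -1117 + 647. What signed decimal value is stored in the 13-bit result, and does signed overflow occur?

-470; no overflow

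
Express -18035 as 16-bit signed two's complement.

1011100110001101

|-18035| = 18035 = 0100011001110011 in 16 bits.
Invert the bits: 1011100110001100. Add 1: 1011100110001101.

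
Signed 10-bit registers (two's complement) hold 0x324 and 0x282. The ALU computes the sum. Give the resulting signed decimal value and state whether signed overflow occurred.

422; overflow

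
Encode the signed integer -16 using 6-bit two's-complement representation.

110000

|-16| = 16 = 010000 in 6 bits.
Invert the bits: 101111. Add 1: 110000.
Check: 110000 reads as 48 − 64 = -16.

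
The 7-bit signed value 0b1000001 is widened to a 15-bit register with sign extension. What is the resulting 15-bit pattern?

MSB of 1000001 is 1; replicate it into the new high bits.
11111111|1000001 → 111111111000001 (still -63).

111111111000001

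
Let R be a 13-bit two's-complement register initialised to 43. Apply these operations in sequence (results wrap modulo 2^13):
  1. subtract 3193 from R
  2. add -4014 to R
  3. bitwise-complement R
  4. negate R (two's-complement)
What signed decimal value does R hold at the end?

Start: R = 43 = 0000000101011.
R = 43 − 3193 = -3150 = 1001110110010
R = -3150 + (-4014) = -7164; wraps to 1028 = 0010000000100
R = NOT 0010000000100 = 1101111111011 = -1029
R = −(-1029) = 1029 = 0010000000101

1029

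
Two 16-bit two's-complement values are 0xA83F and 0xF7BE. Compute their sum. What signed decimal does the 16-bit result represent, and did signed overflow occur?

-24579; no overflow

0xA83F = 1010100000111111 = -22465 (signed)
0xF7BE = 1111011110111110 = -2114 (signed)
  1010100000111111
+ 1111011110111110
= 1001111111111101  (discard carry-out 1)
Result 1001111111111101: MSB = 1 → 40957 − 65536 = -24579.
Both addends are negative and so is the stored result: no signed overflow.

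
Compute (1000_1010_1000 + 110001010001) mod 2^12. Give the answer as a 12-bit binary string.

  100010101000
+ 110001010001
= 010011111001  (discard carry-out 1)

010011111001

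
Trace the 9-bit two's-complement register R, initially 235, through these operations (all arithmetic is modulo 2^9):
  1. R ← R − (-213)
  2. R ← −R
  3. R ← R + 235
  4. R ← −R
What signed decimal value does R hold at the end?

213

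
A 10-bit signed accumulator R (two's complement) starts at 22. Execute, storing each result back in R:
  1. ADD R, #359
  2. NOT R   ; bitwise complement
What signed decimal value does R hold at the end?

-382

Start: R = 22 = 0000010110.
R = 22 + 359 = 381 = 0101111101
R = NOT 0101111101 = 1010000010 = -382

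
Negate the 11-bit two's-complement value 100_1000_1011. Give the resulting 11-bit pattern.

Invert: 01101110100. Add 1: 01101110101.
Check: 10010001011 = -885, 01101110101 = 885.

01101110101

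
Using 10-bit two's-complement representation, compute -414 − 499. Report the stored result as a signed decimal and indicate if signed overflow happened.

111; overflow

-414 → 1001100010
499 → 0111110011
Subtract via negate-and-add: invert 0111110011 + 1 = 1000001101 (i.e. -499).
  1001100010
+ 1000001101
= 0001101111  (discard carry-out 1)
Result 0001101111: MSB = 0 → value 111.
Both addends (after negating the subtrahend) are negative but the stored result is non-negative: signed overflow. The true value -414 − 499 = -913 lies outside [-512, 511].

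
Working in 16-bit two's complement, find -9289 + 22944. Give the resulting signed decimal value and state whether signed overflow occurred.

-9289 → 1101101110110111
22944 → 0101100110100000
  1101101110110111
+ 0101100110100000
= 0011010101010111  (discard carry-out 1)
Result 0011010101010111: MSB = 0 → value 13655.
Addends have opposite signs, so signed overflow cannot occur.

13655; no overflow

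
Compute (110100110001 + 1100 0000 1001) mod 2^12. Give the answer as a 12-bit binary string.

  110100110001
+ 110000001001
= 100100111010  (discard carry-out 1)

100100111010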